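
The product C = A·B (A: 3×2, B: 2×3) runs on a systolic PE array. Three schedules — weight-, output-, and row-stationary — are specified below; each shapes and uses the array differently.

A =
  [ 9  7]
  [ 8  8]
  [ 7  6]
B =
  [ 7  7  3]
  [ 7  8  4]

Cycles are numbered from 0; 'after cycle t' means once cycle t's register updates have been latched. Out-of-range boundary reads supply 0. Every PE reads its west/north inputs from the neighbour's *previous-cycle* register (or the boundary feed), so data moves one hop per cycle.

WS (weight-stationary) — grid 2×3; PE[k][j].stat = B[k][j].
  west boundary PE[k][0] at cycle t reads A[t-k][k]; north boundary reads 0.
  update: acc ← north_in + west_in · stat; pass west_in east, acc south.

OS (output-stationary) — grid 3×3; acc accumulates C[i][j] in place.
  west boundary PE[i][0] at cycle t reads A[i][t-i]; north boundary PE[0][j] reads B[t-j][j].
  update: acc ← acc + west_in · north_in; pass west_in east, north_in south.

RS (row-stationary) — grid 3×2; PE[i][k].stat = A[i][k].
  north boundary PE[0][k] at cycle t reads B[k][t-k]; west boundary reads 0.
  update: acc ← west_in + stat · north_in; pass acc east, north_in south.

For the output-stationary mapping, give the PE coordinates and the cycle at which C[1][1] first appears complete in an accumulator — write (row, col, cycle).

(row, col, cycle) = (1, 1, 3)

OS — PE[1][1] is where C[1][1] collects:
  t=0 PE[1][1]: acc=0 h=0 v=0
  t=1 PE[1][1]: acc=0 h=0 v=0
  t=2 PE[1][1]: acc=56 h=8 v=7
  t=3 PE[1][1]: acc=120 h=8 v=8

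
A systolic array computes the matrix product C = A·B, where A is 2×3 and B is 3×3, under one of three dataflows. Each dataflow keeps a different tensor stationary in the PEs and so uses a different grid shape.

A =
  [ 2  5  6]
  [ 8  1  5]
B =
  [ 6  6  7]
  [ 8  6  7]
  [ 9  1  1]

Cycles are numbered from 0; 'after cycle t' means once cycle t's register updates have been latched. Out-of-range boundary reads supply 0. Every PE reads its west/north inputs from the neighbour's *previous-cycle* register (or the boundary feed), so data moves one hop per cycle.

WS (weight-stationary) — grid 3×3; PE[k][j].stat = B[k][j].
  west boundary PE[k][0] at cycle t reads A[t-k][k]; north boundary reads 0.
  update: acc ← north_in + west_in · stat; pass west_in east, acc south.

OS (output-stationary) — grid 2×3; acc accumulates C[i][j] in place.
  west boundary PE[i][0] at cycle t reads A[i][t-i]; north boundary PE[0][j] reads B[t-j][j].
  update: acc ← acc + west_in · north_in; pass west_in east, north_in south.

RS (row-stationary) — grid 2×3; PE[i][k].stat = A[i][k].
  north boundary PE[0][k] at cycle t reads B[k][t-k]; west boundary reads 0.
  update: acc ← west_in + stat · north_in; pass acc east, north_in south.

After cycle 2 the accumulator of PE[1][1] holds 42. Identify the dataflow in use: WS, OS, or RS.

WS (3×3 grid), PE[1][1]:
  c0 r1c1: 0 / 0 / 0
  c1 r1c1: 0 / 0 / 0
  c2 r1c1: 42 / 5 / 42
OS (2×3 grid), PE[1][1]:
  c0 r1c1: 0 / 0 / 0
  c1 r1c1: 0 / 0 / 0
  c2 r1c1: 48 / 8 / 6
RS (2×3 grid), PE[1][1]:
  c0 r1c1: 0 / 0 / 0
  c1 r1c1: 0 / 0 / 0
  c2 r1c1: 56 / 56 / 8

dataflow = WS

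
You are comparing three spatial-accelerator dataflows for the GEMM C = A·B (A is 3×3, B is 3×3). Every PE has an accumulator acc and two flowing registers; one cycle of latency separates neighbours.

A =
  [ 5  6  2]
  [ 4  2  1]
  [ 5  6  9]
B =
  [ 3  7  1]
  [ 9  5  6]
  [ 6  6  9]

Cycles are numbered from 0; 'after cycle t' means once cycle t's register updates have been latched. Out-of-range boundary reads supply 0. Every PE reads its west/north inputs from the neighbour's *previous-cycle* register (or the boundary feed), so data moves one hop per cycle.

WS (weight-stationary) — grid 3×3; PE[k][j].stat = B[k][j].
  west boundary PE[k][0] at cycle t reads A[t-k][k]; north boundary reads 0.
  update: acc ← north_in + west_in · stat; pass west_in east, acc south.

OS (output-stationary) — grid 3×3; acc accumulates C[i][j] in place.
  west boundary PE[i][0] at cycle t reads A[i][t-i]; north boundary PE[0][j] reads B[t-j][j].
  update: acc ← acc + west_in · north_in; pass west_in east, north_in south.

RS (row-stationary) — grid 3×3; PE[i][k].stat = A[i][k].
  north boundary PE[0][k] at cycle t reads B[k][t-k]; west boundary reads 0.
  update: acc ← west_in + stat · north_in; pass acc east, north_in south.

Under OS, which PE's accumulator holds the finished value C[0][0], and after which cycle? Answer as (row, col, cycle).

(row, col, cycle) = (0, 0, 2)

OS — PE[0][0] is where C[0][0] collects:
  cycle 0: PE[0][0] → acc 15, east 5, south 3
  cycle 1: PE[0][0] → acc 69, east 6, south 9
  cycle 2: PE[0][0] → acc 81, east 2, south 6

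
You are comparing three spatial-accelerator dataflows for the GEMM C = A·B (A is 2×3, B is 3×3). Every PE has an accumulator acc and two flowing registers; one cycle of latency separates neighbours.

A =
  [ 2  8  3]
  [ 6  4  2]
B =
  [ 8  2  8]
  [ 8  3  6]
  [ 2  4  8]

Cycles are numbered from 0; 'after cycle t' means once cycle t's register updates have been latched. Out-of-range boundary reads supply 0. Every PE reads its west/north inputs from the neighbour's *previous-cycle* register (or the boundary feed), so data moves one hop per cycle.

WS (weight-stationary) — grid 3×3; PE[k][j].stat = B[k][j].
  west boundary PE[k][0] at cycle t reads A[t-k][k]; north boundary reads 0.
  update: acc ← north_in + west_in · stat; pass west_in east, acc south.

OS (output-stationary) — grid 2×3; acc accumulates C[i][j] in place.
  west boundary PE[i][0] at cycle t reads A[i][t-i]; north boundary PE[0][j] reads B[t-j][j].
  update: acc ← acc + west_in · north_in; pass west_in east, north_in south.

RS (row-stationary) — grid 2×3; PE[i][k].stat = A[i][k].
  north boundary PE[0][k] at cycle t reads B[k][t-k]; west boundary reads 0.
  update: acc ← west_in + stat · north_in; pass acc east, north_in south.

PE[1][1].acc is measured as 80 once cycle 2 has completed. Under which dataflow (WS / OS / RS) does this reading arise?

dataflow = RS

WS [3×3] PE[1][1] across cycles:
  @0  [1,1]  acc 0  |  →0  ↓0
  @1  [1,1]  acc 0  |  →0  ↓0
  @2  [1,1]  acc 28  |  →8  ↓28
OS [2×3] PE[1][1] across cycles:
  @0  [1,1]  acc 0  |  →0  ↓0
  @1  [1,1]  acc 0  |  →0  ↓0
  @2  [1,1]  acc 12  |  →6  ↓2
RS [2×3] PE[1][1] across cycles:
  @0  [1,1]  acc 0  |  →0  ↓0
  @1  [1,1]  acc 0  |  →0  ↓0
  @2  [1,1]  acc 80  |  →80  ↓8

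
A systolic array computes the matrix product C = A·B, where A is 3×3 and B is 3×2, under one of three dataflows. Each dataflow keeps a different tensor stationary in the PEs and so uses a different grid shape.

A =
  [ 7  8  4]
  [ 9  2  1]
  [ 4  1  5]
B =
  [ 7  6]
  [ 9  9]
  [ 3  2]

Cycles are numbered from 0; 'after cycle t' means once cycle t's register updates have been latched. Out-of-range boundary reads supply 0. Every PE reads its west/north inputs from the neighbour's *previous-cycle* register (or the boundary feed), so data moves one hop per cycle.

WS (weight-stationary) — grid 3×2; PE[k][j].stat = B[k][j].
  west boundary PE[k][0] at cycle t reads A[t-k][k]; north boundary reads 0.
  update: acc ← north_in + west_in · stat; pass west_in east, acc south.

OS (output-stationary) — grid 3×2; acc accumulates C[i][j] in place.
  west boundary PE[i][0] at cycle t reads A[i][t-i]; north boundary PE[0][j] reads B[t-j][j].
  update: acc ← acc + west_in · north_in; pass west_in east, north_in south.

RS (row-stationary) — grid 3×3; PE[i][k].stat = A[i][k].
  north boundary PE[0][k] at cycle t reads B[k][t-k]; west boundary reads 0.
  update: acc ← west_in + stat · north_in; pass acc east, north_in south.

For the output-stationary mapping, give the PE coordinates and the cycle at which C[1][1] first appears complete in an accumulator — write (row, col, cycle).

OS — PE[1][1] is where C[1][1] collects:
  c0 r1c1: 0 / 0 / 0
  c1 r1c1: 0 / 0 / 0
  c2 r1c1: 54 / 9 / 6
  c3 r1c1: 72 / 2 / 9
  c4 r1c1: 74 / 1 / 2

(row, col, cycle) = (1, 1, 4)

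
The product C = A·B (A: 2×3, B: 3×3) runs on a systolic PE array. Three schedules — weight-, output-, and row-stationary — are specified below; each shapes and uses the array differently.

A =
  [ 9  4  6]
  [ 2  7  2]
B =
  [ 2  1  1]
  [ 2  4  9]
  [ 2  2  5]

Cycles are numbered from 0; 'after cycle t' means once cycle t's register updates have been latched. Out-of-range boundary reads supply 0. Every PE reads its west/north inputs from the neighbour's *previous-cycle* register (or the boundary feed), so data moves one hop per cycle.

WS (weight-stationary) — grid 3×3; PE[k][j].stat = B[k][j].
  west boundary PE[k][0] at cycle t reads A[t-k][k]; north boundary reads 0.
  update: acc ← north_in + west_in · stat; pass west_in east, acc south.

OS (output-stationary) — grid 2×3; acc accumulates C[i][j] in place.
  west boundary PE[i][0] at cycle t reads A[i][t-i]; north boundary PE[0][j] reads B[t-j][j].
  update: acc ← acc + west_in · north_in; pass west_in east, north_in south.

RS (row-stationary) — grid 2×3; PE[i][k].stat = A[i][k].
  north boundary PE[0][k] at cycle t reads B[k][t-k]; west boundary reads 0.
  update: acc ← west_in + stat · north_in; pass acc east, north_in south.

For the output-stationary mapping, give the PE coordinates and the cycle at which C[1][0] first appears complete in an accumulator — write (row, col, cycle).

(row, col, cycle) = (1, 0, 3)

OS: C[1][0] accumulates in PE[1][0]:
  [0] (1,0) acc=0 (h:0 v:0)
  [1] (1,0) acc=4 (h:2 v:2)
  [2] (1,0) acc=18 (h:7 v:2)
  [3] (1,0) acc=22 (h:2 v:2)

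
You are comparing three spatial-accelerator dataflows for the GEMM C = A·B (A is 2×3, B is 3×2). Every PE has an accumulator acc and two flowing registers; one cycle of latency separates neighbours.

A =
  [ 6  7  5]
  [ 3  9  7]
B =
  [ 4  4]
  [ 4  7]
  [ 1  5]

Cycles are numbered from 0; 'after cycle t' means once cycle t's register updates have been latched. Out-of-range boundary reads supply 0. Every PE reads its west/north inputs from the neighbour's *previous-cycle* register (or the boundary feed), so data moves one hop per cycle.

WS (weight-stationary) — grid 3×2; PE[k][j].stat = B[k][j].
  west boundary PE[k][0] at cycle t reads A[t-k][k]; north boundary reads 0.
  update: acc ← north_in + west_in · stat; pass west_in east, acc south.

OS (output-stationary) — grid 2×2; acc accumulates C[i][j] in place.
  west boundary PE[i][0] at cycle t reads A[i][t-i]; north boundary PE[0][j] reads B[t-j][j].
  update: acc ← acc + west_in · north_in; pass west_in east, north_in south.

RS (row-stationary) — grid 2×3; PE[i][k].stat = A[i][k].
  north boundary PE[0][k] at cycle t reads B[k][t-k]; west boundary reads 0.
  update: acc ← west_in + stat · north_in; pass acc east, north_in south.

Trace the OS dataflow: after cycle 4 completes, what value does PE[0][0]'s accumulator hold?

PE[0][0].acc = 57

Tracing OS — 2×2 array, target PE[0][0]:
  [0] (0,0) acc=24 (h:6 v:4)
  [1] (0,0) acc=52 (h:7 v:4)
  [2] (0,0) acc=57 (h:5 v:1)
  [3] (0,0) acc=57 (h:0 v:0)
  [4] (0,0) acc=57 (h:0 v:0)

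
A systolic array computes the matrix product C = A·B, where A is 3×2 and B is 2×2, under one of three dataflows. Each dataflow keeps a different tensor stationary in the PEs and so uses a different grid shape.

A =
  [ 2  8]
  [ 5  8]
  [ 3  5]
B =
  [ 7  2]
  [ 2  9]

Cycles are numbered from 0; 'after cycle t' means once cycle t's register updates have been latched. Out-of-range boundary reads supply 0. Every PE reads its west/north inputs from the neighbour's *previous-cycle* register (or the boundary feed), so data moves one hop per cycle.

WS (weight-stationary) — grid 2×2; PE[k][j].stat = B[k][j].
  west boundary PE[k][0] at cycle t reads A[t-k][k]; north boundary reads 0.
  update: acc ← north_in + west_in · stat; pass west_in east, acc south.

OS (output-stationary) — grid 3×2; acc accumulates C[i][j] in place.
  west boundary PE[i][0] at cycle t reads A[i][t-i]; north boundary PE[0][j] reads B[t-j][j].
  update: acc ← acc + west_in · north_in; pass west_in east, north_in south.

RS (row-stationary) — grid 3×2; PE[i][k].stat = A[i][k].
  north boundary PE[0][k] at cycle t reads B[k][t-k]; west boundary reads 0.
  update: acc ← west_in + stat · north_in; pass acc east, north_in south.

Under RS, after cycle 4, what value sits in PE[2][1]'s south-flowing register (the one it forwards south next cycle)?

register = 9

RS (3×2). Following PE[2][1] plus its west/north inputs:
  t=0 PE[1][1]: acc=0 h=0 v=0
  t=0 PE[2][0]: acc=0 h=0 v=0
  t=0 PE[2][1]: acc=0 h=0 v=0
  t=1 PE[1][1]: acc=0 h=0 v=0
  t=1 PE[2][0]: acc=0 h=0 v=0
  t=1 PE[2][1]: acc=0 h=0 v=0
  t=2 PE[1][1]: acc=51 h=51 v=2
  t=2 PE[2][0]: acc=21 h=21 v=7
  t=2 PE[2][1]: acc=0 h=0 v=0
  t=3 PE[1][1]: acc=82 h=82 v=9
  t=3 PE[2][0]: acc=6 h=6 v=2
  t=3 PE[2][1]: acc=31 h=31 v=2
  t=4 PE[1][1]: acc=0 h=0 v=0
  t=4 PE[2][0]: acc=0 h=0 v=0
  t=4 PE[2][1]: acc=51 h=51 v=9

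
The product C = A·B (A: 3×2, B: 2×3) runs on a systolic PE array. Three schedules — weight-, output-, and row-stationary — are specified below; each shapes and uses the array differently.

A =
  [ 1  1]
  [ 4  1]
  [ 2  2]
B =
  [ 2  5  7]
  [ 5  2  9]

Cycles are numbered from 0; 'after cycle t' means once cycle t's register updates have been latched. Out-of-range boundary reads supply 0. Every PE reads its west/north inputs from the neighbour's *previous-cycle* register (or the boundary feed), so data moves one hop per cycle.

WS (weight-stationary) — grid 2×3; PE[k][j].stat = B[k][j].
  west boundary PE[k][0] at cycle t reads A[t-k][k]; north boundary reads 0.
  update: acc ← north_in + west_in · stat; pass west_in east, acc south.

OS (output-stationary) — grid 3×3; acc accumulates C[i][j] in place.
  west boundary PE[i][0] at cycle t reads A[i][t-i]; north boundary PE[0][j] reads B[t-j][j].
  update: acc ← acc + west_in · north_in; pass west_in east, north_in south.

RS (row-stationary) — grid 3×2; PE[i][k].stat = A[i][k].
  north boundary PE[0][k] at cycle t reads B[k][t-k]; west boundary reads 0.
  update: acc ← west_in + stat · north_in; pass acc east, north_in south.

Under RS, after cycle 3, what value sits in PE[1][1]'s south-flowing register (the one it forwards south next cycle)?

register = 2

Tracing RS — 3×2 array, target PE[1][1]:
  step 0 · PE0,1: acc=0; fwd→0 fwd↓0
  step 0 · PE1,0: acc=0; fwd→0 fwd↓0
  step 0 · PE1,1: acc=0; fwd→0 fwd↓0
  step 1 · PE0,1: acc=7; fwd→7 fwd↓5
  step 1 · PE1,0: acc=8; fwd→8 fwd↓2
  step 1 · PE1,1: acc=0; fwd→0 fwd↓0
  step 2 · PE0,1: acc=7; fwd→7 fwd↓2
  step 2 · PE1,0: acc=20; fwd→20 fwd↓5
  step 2 · PE1,1: acc=13; fwd→13 fwd↓5
  step 3 · PE0,1: acc=16; fwd→16 fwd↓9
  step 3 · PE1,0: acc=28; fwd→28 fwd↓7
  step 3 · PE1,1: acc=22; fwd→22 fwd↓2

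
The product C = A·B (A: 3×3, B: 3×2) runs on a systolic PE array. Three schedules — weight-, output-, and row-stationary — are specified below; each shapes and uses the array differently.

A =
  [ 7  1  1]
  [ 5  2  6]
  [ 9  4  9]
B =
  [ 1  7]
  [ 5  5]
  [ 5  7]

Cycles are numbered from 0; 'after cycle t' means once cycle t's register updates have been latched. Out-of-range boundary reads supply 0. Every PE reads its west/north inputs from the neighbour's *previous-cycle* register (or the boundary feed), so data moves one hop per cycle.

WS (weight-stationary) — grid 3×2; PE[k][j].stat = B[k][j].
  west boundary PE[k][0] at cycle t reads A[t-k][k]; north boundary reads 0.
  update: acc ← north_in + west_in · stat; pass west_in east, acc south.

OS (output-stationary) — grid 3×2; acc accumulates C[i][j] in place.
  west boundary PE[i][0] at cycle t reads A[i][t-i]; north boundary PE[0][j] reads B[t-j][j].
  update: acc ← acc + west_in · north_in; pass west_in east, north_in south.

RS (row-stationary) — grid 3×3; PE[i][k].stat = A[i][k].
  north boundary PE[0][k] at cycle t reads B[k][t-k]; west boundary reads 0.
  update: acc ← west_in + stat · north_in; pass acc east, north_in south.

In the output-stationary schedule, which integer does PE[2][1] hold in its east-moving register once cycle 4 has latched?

register = 4

OS (3×2). Following PE[2][1] plus its west/north inputs:
  c0 r1c1: 0 / 0 / 0
  c0 r2c0: 0 / 0 / 0
  c0 r2c1: 0 / 0 / 0
  c1 r1c1: 0 / 0 / 0
  c1 r2c0: 0 / 0 / 0
  c1 r2c1: 0 / 0 / 0
  c2 r1c1: 35 / 5 / 7
  c2 r2c0: 9 / 9 / 1
  c2 r2c1: 0 / 0 / 0
  c3 r1c1: 45 / 2 / 5
  c3 r2c0: 29 / 4 / 5
  c3 r2c1: 63 / 9 / 7
  c4 r1c1: 87 / 6 / 7
  c4 r2c0: 74 / 9 / 5
  c4 r2c1: 83 / 4 / 5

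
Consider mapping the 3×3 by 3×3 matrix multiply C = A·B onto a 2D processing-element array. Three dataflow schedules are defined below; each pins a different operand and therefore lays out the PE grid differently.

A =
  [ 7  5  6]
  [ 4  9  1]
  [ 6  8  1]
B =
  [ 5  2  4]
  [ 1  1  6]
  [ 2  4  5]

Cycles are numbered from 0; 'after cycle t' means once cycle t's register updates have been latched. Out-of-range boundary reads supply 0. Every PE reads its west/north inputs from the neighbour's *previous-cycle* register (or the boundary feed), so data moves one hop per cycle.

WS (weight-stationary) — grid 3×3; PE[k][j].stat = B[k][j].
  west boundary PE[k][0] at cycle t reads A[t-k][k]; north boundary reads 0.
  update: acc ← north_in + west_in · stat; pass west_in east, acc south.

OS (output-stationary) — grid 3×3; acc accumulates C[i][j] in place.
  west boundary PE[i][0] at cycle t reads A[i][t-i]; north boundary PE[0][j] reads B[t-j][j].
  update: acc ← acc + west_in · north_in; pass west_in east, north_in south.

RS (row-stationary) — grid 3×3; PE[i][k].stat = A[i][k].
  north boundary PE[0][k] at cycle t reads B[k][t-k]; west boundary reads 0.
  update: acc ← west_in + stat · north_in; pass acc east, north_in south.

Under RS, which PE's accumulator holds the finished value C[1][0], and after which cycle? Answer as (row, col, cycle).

RS — PE[1][2] is where C[1][0] collects:
  [0] (1,2) acc=0 (h:0 v:0)
  [1] (1,2) acc=0 (h:0 v:0)
  [2] (1,2) acc=0 (h:0 v:0)
  [3] (1,2) acc=31 (h:31 v:2)

(row, col, cycle) = (1, 2, 3)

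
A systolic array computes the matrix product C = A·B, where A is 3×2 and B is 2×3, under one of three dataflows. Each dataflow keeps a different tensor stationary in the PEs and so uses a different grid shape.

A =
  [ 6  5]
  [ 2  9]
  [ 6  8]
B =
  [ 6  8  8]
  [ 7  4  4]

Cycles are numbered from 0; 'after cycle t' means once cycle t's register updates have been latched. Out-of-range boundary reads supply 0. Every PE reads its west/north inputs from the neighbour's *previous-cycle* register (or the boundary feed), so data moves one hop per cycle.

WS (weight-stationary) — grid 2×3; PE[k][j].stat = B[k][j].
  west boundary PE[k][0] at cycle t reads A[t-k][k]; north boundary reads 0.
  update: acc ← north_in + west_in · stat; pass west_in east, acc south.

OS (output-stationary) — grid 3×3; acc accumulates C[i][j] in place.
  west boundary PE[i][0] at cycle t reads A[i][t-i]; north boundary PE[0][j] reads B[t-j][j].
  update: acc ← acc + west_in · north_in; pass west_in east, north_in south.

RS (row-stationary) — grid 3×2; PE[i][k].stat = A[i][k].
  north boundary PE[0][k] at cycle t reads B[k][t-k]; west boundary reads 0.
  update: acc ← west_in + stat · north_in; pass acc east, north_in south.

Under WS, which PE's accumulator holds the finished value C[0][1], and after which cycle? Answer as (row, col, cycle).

WS — PE[1][1] is where C[0][1] collects:
  t=0 PE[1][1]: acc=0 h=0 v=0
  t=1 PE[1][1]: acc=0 h=0 v=0
  t=2 PE[1][1]: acc=68 h=5 v=68

(row, col, cycle) = (1, 1, 2)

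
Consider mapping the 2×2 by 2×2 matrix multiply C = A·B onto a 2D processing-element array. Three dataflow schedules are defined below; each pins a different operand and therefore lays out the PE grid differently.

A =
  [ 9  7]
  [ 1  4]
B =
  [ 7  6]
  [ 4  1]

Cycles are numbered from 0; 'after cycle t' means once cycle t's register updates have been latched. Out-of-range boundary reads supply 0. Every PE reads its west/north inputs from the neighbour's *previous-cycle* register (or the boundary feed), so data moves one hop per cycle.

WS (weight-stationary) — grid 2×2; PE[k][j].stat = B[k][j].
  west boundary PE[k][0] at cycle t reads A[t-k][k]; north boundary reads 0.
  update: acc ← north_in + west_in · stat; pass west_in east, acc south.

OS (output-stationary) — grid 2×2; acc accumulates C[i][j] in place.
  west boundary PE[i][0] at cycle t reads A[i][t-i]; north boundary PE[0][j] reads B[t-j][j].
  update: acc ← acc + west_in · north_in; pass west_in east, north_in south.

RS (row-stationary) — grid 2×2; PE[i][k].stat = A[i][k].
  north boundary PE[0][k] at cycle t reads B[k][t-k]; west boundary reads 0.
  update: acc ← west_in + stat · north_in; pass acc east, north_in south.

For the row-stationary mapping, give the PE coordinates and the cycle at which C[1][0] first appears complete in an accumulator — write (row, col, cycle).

(row, col, cycle) = (1, 1, 2)

Under RS, C[1][0] lands at PE[1][1]:
  c0 r1c1: 0 / 0 / 0
  c1 r1c1: 0 / 0 / 0
  c2 r1c1: 23 / 23 / 4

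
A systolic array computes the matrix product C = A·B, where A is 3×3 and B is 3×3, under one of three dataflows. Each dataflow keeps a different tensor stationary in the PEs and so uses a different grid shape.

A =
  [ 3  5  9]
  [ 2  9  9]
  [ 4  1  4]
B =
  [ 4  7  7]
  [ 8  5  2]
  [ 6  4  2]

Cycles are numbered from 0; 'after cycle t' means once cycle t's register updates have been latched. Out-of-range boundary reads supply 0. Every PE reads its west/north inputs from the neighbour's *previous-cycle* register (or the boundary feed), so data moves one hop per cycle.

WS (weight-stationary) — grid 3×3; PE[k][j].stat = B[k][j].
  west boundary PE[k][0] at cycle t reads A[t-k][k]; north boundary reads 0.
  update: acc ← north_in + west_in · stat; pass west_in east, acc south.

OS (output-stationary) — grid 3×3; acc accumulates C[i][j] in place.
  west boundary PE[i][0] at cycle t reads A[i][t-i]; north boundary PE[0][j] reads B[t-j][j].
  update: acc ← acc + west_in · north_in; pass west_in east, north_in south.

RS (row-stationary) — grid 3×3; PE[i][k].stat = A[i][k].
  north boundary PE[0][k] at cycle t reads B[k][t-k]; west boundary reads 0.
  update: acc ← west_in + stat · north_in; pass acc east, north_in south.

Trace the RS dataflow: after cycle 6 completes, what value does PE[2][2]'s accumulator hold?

PE[2][2].acc = 38

Tracing RS — 3×3 array, target PE[2][2]:
  t=0 PE[1][2]: acc=0 h=0 v=0
  t=0 PE[2][1]: acc=0 h=0 v=0
  t=0 PE[2][2]: acc=0 h=0 v=0
  t=1 PE[1][2]: acc=0 h=0 v=0
  t=1 PE[2][1]: acc=0 h=0 v=0
  t=1 PE[2][2]: acc=0 h=0 v=0
  t=2 PE[1][2]: acc=0 h=0 v=0
  t=2 PE[2][1]: acc=0 h=0 v=0
  t=2 PE[2][2]: acc=0 h=0 v=0
  t=3 PE[1][2]: acc=134 h=134 v=6
  t=3 PE[2][1]: acc=24 h=24 v=8
  t=3 PE[2][2]: acc=0 h=0 v=0
  t=4 PE[1][2]: acc=95 h=95 v=4
  t=4 PE[2][1]: acc=33 h=33 v=5
  t=4 PE[2][2]: acc=48 h=48 v=6
  t=5 PE[1][2]: acc=50 h=50 v=2
  t=5 PE[2][1]: acc=30 h=30 v=2
  t=5 PE[2][2]: acc=49 h=49 v=4
  t=6 PE[1][2]: acc=0 h=0 v=0
  t=6 PE[2][1]: acc=0 h=0 v=0
  t=6 PE[2][2]: acc=38 h=38 v=2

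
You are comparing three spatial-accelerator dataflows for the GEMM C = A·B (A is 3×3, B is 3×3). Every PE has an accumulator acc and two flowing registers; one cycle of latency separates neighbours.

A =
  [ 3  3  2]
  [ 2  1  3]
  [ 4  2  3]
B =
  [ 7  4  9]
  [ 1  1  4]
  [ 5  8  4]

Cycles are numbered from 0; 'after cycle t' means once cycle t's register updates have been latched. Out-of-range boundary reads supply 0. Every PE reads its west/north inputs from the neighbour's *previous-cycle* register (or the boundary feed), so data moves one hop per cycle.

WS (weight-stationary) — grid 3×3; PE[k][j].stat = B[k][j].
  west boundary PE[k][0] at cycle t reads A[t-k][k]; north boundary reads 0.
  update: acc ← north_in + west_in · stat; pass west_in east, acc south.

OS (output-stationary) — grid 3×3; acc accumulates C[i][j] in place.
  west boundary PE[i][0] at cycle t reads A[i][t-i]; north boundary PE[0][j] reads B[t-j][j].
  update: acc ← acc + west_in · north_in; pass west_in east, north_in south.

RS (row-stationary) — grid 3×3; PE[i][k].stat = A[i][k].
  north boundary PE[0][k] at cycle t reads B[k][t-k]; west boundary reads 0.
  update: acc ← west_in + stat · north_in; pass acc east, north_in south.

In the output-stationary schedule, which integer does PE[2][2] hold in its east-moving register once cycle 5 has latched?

OS 3×3: PE[2][2] cycle-by-cycle (with neighbour feeds):
  t=0 PE[1][2]: acc=0 h=0 v=0
  t=0 PE[2][1]: acc=0 h=0 v=0
  t=0 PE[2][2]: acc=0 h=0 v=0
  t=1 PE[1][2]: acc=0 h=0 v=0
  t=1 PE[2][1]: acc=0 h=0 v=0
  t=1 PE[2][2]: acc=0 h=0 v=0
  t=2 PE[1][2]: acc=0 h=0 v=0
  t=2 PE[2][1]: acc=0 h=0 v=0
  t=2 PE[2][2]: acc=0 h=0 v=0
  t=3 PE[1][2]: acc=18 h=2 v=9
  t=3 PE[2][1]: acc=16 h=4 v=4
  t=3 PE[2][2]: acc=0 h=0 v=0
  t=4 PE[1][2]: acc=22 h=1 v=4
  t=4 PE[2][1]: acc=18 h=2 v=1
  t=4 PE[2][2]: acc=36 h=4 v=9
  t=5 PE[1][2]: acc=34 h=3 v=4
  t=5 PE[2][1]: acc=42 h=3 v=8
  t=5 PE[2][2]: acc=44 h=2 v=4

register = 2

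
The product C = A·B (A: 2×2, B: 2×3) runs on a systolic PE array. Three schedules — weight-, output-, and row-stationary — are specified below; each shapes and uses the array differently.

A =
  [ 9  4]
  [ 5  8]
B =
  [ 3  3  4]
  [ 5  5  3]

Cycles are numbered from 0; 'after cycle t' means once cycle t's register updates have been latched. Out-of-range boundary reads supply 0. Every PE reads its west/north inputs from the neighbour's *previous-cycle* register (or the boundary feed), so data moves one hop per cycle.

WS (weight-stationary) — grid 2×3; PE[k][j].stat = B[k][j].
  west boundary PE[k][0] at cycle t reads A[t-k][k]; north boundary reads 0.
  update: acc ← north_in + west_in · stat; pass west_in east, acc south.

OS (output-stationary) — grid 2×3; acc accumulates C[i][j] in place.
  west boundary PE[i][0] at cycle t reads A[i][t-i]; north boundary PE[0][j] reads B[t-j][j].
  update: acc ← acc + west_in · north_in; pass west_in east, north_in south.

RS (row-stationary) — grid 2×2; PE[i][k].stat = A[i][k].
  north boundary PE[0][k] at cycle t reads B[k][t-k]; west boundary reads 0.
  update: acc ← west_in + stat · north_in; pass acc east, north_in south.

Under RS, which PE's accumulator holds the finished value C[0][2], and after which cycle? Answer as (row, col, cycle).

(row, col, cycle) = (0, 1, 3)

RS — PE[0][1] is where C[0][2] collects:
  cycle 0: PE[0][1] → acc 0, east 0, south 0
  cycle 1: PE[0][1] → acc 47, east 47, south 5
  cycle 2: PE[0][1] → acc 47, east 47, south 5
  cycle 3: PE[0][1] → acc 48, east 48, south 3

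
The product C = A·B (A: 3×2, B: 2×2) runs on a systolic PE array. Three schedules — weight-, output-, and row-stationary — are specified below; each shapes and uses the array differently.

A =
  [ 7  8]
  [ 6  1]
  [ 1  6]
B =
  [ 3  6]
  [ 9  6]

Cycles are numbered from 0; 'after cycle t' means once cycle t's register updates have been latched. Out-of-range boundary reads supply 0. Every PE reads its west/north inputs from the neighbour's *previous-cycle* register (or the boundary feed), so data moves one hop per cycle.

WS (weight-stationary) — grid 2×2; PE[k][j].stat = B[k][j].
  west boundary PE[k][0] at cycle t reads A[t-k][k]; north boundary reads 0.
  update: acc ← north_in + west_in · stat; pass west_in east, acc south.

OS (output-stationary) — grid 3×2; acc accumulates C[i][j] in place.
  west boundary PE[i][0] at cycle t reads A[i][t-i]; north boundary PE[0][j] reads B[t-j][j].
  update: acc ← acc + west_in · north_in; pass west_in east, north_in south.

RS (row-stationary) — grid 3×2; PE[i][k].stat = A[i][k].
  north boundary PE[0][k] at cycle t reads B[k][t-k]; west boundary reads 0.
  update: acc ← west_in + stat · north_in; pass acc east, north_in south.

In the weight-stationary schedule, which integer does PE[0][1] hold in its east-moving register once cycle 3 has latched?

WS (2×2). Following PE[0][1] plus its west/north inputs:
  c0 r0c0: 21 / 7 / 21
  c0 r0c1: 0 / 0 / 0
  c1 r0c0: 18 / 6 / 18
  c1 r0c1: 42 / 7 / 42
  c2 r0c0: 3 / 1 / 3
  c2 r0c1: 36 / 6 / 36
  c3 r0c0: 0 / 0 / 0
  c3 r0c1: 6 / 1 / 6

register = 1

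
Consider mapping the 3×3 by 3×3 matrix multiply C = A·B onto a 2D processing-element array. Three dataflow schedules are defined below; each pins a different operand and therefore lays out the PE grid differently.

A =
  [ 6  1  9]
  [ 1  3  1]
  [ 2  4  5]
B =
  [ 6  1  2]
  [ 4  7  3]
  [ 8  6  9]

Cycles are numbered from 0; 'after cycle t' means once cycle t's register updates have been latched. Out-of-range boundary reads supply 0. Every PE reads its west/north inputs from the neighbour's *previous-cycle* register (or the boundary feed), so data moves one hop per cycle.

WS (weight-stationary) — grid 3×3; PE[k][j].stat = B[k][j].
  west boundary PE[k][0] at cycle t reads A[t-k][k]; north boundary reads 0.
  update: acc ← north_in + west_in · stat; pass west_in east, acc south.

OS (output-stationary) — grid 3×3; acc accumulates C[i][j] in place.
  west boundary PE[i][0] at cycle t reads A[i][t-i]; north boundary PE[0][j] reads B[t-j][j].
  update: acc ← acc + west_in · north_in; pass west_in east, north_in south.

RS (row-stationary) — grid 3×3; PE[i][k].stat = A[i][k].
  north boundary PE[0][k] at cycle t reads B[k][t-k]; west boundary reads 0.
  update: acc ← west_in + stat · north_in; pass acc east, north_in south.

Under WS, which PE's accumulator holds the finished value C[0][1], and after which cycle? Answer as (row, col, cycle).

(row, col, cycle) = (2, 1, 3)

Under WS, C[0][1] lands at PE[2][1]:
  0: (2,1).acc=0  regs=<0,0>
  1: (2,1).acc=0  regs=<0,0>
  2: (2,1).acc=0  regs=<0,0>
  3: (2,1).acc=67  regs=<9,67>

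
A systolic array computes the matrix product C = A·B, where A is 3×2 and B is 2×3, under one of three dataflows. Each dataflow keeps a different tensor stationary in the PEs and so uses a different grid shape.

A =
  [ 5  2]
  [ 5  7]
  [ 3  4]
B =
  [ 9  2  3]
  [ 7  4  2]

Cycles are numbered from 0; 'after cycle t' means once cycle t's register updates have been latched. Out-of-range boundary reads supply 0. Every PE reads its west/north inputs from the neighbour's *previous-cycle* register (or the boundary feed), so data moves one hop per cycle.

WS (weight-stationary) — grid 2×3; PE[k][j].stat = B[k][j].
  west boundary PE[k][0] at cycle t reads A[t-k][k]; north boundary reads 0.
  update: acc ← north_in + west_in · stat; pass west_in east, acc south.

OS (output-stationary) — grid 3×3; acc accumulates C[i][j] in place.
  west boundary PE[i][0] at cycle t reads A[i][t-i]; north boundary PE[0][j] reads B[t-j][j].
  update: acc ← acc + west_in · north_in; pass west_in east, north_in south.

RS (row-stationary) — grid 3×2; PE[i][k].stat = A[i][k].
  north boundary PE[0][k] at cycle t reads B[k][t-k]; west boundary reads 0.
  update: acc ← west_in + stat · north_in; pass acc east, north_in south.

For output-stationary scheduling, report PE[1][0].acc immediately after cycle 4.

PE[1][0].acc = 94

OS (3×3). Following PE[1][0] plus its west/north inputs:
  cycle 0: PE[0][0] → acc 45, east 5, south 9
  cycle 0: PE[1][0] → acc 0, east 0, south 0
  cycle 1: PE[0][0] → acc 59, east 2, south 7
  cycle 1: PE[1][0] → acc 45, east 5, south 9
  cycle 2: PE[0][0] → acc 59, east 0, south 0
  cycle 2: PE[1][0] → acc 94, east 7, south 7
  cycle 3: PE[0][0] → acc 59, east 0, south 0
  cycle 3: PE[1][0] → acc 94, east 0, south 0
  cycle 4: PE[0][0] → acc 59, east 0, south 0
  cycle 4: PE[1][0] → acc 94, east 0, south 0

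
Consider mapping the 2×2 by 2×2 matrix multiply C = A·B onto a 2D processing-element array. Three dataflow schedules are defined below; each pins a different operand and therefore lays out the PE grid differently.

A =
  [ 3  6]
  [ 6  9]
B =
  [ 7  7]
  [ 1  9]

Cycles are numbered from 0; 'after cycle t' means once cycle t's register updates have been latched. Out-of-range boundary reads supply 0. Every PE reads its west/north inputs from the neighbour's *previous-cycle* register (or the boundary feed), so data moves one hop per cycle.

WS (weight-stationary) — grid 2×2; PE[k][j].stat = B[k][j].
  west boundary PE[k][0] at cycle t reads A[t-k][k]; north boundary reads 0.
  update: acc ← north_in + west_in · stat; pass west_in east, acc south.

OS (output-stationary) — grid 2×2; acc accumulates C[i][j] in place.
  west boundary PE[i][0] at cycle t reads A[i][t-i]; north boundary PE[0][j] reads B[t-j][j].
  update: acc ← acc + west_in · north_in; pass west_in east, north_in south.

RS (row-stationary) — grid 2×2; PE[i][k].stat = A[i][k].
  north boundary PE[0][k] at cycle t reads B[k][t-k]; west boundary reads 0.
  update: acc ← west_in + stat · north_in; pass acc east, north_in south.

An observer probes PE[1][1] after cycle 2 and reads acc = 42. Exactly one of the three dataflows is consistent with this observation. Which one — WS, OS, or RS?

WS [2×2] PE[1][1] across cycles:
  after 0 — PE[1][1] acc=0, pass-E 0, pass-S 0
  after 1 — PE[1][1] acc=0, pass-E 0, pass-S 0
  after 2 — PE[1][1] acc=75, pass-E 6, pass-S 75
OS [2×2] PE[1][1] across cycles:
  after 0 — PE[1][1] acc=0, pass-E 0, pass-S 0
  after 1 — PE[1][1] acc=0, pass-E 0, pass-S 0
  after 2 — PE[1][1] acc=42, pass-E 6, pass-S 7
RS [2×2] PE[1][1] across cycles:
  after 0 — PE[1][1] acc=0, pass-E 0, pass-S 0
  after 1 — PE[1][1] acc=0, pass-E 0, pass-S 0
  after 2 — PE[1][1] acc=51, pass-E 51, pass-S 1

dataflow = OS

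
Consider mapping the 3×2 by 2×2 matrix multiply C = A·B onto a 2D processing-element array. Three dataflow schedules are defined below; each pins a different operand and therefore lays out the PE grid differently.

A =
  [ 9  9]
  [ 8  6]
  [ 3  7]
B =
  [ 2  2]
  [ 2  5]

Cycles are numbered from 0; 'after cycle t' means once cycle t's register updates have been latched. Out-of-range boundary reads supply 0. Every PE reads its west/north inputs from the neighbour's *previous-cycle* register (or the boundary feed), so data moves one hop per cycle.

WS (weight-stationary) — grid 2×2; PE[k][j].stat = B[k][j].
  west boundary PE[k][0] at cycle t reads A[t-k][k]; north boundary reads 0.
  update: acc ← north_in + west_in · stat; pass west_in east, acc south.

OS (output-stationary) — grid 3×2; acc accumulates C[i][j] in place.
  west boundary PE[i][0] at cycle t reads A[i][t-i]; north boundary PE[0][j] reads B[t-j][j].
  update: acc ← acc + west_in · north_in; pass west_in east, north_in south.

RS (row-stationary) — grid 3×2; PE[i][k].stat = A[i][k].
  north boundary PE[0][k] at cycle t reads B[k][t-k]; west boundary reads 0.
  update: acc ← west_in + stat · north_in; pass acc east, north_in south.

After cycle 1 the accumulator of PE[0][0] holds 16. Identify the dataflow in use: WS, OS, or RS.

— WS: 2×2; PE[0][0] trace:
  c0 r0c0: 18 / 9 / 18
  c1 r0c0: 16 / 8 / 16
— OS: 3×2; PE[0][0] trace:
  c0 r0c0: 18 / 9 / 2
  c1 r0c0: 36 / 9 / 2
— RS: 3×2; PE[0][0] trace:
  c0 r0c0: 18 / 18 / 2
  c1 r0c0: 18 / 18 / 2

dataflow = WS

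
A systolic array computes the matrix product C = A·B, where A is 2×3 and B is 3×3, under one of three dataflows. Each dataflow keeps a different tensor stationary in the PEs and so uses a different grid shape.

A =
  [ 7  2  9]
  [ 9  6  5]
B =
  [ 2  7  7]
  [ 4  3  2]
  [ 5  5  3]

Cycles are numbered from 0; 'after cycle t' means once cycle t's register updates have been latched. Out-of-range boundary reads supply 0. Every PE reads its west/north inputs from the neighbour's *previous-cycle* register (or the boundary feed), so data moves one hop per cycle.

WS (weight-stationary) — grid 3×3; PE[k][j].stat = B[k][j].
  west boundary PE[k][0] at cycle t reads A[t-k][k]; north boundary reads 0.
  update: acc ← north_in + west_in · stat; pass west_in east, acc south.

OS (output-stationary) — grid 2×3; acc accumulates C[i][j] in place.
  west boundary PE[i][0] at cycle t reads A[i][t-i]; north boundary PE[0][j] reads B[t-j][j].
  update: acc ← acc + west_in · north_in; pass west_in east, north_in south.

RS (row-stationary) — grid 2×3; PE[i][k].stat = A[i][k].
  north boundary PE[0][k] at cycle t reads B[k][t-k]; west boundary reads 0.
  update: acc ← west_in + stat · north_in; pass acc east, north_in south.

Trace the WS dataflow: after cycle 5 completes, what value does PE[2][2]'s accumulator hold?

Tracing WS — 3×3 array, target PE[2][2]:
  step 0 · PE1,2: acc=0; fwd→0 fwd↓0
  step 0 · PE2,1: acc=0; fwd→0 fwd↓0
  step 0 · PE2,2: acc=0; fwd→0 fwd↓0
  step 1 · PE1,2: acc=0; fwd→0 fwd↓0
  step 1 · PE2,1: acc=0; fwd→0 fwd↓0
  step 1 · PE2,2: acc=0; fwd→0 fwd↓0
  step 2 · PE1,2: acc=0; fwd→0 fwd↓0
  step 2 · PE2,1: acc=0; fwd→0 fwd↓0
  step 2 · PE2,2: acc=0; fwd→0 fwd↓0
  step 3 · PE1,2: acc=53; fwd→2 fwd↓53
  step 3 · PE2,1: acc=100; fwd→9 fwd↓100
  step 3 · PE2,2: acc=0; fwd→0 fwd↓0
  step 4 · PE1,2: acc=75; fwd→6 fwd↓75
  step 4 · PE2,1: acc=106; fwd→5 fwd↓106
  step 4 · PE2,2: acc=80; fwd→9 fwd↓80
  step 5 · PE1,2: acc=0; fwd→0 fwd↓0
  step 5 · PE2,1: acc=0; fwd→0 fwd↓0
  step 5 · PE2,2: acc=90; fwd→5 fwd↓90

PE[2][2].acc = 90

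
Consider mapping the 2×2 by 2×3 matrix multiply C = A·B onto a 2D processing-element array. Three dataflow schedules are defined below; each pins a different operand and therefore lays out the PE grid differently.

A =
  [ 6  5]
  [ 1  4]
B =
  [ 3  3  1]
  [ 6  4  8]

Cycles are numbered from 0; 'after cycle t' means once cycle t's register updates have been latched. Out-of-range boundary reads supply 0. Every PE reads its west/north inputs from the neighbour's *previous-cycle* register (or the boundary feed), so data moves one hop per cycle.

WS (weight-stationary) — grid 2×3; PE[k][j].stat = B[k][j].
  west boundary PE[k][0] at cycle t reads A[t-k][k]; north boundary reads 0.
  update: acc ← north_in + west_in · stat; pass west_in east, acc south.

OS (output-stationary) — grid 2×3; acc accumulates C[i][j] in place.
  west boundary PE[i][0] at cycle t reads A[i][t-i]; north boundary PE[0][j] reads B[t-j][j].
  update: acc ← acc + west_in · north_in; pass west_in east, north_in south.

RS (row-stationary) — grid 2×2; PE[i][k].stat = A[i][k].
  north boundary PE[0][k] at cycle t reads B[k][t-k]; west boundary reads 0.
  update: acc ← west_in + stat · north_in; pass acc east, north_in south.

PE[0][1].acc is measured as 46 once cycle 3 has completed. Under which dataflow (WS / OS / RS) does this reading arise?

— WS: 2×3; PE[0][1] trace:
  cycle 0: PE[0][1] → acc 0, east 0, south 0
  cycle 1: PE[0][1] → acc 18, east 6, south 18
  cycle 2: PE[0][1] → acc 3, east 1, south 3
  cycle 3: PE[0][1] → acc 0, east 0, south 0
— OS: 2×3; PE[0][1] trace:
  cycle 0: PE[0][1] → acc 0, east 0, south 0
  cycle 1: PE[0][1] → acc 18, east 6, south 3
  cycle 2: PE[0][1] → acc 38, east 5, south 4
  cycle 3: PE[0][1] → acc 38, east 0, south 0
— RS: 2×2; PE[0][1] trace:
  cycle 0: PE[0][1] → acc 0, east 0, south 0
  cycle 1: PE[0][1] → acc 48, east 48, south 6
  cycle 2: PE[0][1] → acc 38, east 38, south 4
  cycle 3: PE[0][1] → acc 46, east 46, south 8

dataflow = RS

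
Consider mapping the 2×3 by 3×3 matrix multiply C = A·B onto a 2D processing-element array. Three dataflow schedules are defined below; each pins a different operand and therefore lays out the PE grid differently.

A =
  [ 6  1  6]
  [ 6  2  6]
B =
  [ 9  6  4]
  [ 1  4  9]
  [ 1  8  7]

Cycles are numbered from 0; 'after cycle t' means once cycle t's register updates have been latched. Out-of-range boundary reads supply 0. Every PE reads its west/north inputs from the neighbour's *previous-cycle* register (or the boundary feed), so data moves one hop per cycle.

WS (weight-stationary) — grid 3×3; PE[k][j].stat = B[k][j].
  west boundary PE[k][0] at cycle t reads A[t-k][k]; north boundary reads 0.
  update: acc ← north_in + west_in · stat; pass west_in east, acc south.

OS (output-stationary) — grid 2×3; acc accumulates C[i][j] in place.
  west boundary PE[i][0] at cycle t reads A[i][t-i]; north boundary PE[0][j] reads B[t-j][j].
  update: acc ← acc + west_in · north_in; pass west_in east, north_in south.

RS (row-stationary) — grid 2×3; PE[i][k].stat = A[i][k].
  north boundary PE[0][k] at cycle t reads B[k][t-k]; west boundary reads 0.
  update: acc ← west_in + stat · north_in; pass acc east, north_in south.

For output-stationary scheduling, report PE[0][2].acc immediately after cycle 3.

Tracing OS — 2×3 array, target PE[0][2]:
  0: (0,1).acc=0  regs=<0,0>
  0: (0,2).acc=0  regs=<0,0>
  1: (0,1).acc=36  regs=<6,6>
  1: (0,2).acc=0  regs=<0,0>
  2: (0,1).acc=40  regs=<1,4>
  2: (0,2).acc=24  regs=<6,4>
  3: (0,1).acc=88  regs=<6,8>
  3: (0,2).acc=33  regs=<1,9>

PE[0][2].acc = 33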